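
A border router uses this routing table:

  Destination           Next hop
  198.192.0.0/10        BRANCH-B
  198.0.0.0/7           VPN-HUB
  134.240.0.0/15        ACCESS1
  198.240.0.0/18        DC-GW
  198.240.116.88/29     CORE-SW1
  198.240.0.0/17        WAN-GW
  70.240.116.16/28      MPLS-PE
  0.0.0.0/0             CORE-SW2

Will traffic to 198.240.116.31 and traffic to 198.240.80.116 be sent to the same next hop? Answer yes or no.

yes

198.240.116.31: longest match 198.240.0.0/17 -> WAN-GW
198.240.80.116: longest match 198.240.0.0/17 -> WAN-GW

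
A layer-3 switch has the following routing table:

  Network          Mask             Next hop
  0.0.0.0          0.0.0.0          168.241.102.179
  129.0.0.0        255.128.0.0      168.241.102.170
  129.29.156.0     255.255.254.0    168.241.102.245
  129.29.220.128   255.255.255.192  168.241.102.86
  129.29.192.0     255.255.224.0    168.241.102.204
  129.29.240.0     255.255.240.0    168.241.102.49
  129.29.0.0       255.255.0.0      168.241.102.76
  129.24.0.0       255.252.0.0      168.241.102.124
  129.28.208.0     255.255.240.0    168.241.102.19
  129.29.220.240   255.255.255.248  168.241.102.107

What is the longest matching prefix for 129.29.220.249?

Entries matching 129.29.220.249:
  0.0.0.0/0 (default, matches everything)
  129.0.0.0/9 (129.0.0.0 - 129.127.255.255)
  129.29.0.0/16 (129.29.0.0 - 129.29.255.255)
  129.29.192.0/19 (129.29.192.0 - 129.29.223.255)
Most specific is 129.29.192.0/19.

129.29.192.0/19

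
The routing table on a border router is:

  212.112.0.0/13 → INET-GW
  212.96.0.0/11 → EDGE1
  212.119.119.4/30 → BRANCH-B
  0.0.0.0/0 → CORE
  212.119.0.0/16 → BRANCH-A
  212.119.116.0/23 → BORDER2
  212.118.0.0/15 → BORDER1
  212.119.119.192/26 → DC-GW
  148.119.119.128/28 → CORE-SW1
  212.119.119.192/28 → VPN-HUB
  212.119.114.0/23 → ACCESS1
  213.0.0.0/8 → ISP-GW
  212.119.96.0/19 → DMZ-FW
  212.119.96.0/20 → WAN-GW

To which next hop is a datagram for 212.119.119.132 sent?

Routes whose prefix contains 212.119.119.132:
  0.0.0.0/0 (default, matches everything) -> CORE
  212.96.0.0/11 (212.96.0.0 - 212.127.255.255) -> EDGE1
  212.112.0.0/13 (212.112.0.0 - 212.119.255.255) -> INET-GW
  212.118.0.0/15 (212.118.0.0 - 212.119.255.255) -> BORDER1
  212.119.0.0/16 (212.119.0.0 - 212.119.255.255) -> BRANCH-A
  212.119.96.0/19 (212.119.96.0 - 212.119.127.255) -> DMZ-FW
More-specific entries that do NOT match:
  212.119.119.4/30 (212.119.119.4 - 212.119.119.7) does not contain 212.119.119.132
  148.119.119.128/28 (148.119.119.128 - 148.119.119.143) does not contain 212.119.119.132
  212.119.119.192/28 (212.119.119.192 - 212.119.119.207) does not contain 212.119.119.132
  212.119.119.192/26 (212.119.119.192 - 212.119.119.255) does not contain 212.119.119.132
  212.119.116.0/23 (212.119.116.0 - 212.119.117.255) does not contain 212.119.119.132
  212.119.114.0/23 (212.119.114.0 - 212.119.115.255) does not contain 212.119.119.132
  212.119.96.0/20 (212.119.96.0 - 212.119.111.255) does not contain 212.119.119.132
Longest matching prefix is /19 -> next hop DMZ-FW.

DMZ-FW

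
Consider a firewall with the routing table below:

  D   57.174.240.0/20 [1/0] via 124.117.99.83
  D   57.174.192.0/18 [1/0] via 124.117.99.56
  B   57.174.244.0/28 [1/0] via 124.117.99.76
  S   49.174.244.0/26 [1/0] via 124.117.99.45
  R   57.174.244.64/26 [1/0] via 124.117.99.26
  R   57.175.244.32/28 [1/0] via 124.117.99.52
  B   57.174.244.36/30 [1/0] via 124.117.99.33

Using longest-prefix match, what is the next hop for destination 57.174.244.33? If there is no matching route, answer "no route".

Routes whose prefix contains 57.174.244.33:
  57.174.192.0/18 (57.174.192.0 - 57.174.255.255) -> 124.117.99.56
  57.174.240.0/20 (57.174.240.0 - 57.174.255.255) -> 124.117.99.83
More-specific entries that do NOT match:
  57.174.244.36/30 (57.174.244.36 - 57.174.244.39) does not contain 57.174.244.33
  57.174.244.0/28 (57.174.244.0 - 57.174.244.15) does not contain 57.174.244.33
  57.175.244.32/28 (57.175.244.32 - 57.175.244.47) does not contain 57.174.244.33
  49.174.244.0/26 (49.174.244.0 - 49.174.244.63) does not contain 57.174.244.33
  57.174.244.64/26 (57.174.244.64 - 57.174.244.127) does not contain 57.174.244.33
Longest matching prefix is /20 -> next hop 124.117.99.83.

124.117.99.83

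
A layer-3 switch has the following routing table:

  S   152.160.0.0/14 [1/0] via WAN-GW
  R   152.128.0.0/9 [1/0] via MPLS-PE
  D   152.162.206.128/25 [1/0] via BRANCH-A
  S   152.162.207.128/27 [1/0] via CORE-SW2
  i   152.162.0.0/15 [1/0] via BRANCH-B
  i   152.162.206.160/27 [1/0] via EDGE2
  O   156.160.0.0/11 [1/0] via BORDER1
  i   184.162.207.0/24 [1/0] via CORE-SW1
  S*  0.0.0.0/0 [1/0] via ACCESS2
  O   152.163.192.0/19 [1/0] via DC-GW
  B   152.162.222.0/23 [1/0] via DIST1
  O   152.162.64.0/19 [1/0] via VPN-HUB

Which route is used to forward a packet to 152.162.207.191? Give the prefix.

152.162.0.0/15

Entries matching 152.162.207.191:
  0.0.0.0/0 (default, matches everything)
  152.128.0.0/9 (152.128.0.0 - 152.255.255.255)
  152.160.0.0/14 (152.160.0.0 - 152.163.255.255)
  152.162.0.0/15 (152.162.0.0 - 152.163.255.255)
Most specific is 152.162.0.0/15.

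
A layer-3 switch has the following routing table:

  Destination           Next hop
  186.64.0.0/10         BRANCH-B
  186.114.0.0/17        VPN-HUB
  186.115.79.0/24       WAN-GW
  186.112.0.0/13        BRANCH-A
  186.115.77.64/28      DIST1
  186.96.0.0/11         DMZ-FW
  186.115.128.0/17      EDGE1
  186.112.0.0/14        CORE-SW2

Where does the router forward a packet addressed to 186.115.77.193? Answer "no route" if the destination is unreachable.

CORE-SW2

Routes whose prefix contains 186.115.77.193:
  186.64.0.0/10 (186.64.0.0 - 186.127.255.255) -> BRANCH-B
  186.96.0.0/11 (186.96.0.0 - 186.127.255.255) -> DMZ-FW
  186.112.0.0/13 (186.112.0.0 - 186.119.255.255) -> BRANCH-A
  186.112.0.0/14 (186.112.0.0 - 186.115.255.255) -> CORE-SW2
More-specific entries that do NOT match:
  186.115.77.64/28 (186.115.77.64 - 186.115.77.79) does not contain 186.115.77.193
  186.115.79.0/24 (186.115.79.0 - 186.115.79.255) does not contain 186.115.77.193
  186.114.0.0/17 (186.114.0.0 - 186.114.127.255) does not contain 186.115.77.193
  186.115.128.0/17 (186.115.128.0 - 186.115.255.255) does not contain 186.115.77.193
Longest matching prefix is /14 -> next hop CORE-SW2.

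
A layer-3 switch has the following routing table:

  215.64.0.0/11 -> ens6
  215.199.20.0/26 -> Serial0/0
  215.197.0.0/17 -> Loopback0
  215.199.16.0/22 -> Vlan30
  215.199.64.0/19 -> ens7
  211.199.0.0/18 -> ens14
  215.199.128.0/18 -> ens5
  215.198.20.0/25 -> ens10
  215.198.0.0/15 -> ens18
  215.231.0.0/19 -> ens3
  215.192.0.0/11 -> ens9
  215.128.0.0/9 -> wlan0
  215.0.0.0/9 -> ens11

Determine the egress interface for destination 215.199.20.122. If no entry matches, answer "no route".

Routes whose prefix contains 215.199.20.122:
  215.128.0.0/9 (215.128.0.0 - 215.255.255.255) -> wlan0
  215.192.0.0/11 (215.192.0.0 - 215.223.255.255) -> ens9
  215.198.0.0/15 (215.198.0.0 - 215.199.255.255) -> ens18
More-specific entries that do NOT match:
  215.199.20.0/26 (215.199.20.0 - 215.199.20.63) does not contain 215.199.20.122
  215.198.20.0/25 (215.198.20.0 - 215.198.20.127) does not contain 215.199.20.122
  215.199.16.0/22 (215.199.16.0 - 215.199.19.255) does not contain 215.199.20.122
  215.199.64.0/19 (215.199.64.0 - 215.199.95.255) does not contain 215.199.20.122
  215.231.0.0/19 (215.231.0.0 - 215.231.31.255) does not contain 215.199.20.122
  211.199.0.0/18 (211.199.0.0 - 211.199.63.255) does not contain 215.199.20.122
  215.199.128.0/18 (215.199.128.0 - 215.199.191.255) does not contain 215.199.20.122
  215.197.0.0/17 (215.197.0.0 - 215.197.127.255) does not contain 215.199.20.122
Longest matching prefix is /15 -> interface ens18.

ens18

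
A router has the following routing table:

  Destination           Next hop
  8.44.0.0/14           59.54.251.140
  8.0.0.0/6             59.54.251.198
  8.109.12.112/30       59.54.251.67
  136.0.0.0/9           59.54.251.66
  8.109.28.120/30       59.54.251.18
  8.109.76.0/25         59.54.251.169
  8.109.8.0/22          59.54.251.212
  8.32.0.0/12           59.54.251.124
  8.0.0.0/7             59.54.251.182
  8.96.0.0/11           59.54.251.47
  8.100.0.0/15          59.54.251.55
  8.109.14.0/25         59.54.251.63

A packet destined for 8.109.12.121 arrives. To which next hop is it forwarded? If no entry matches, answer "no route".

59.54.251.47

Routes whose prefix contains 8.109.12.121:
  8.0.0.0/6 (8.0.0.0 - 11.255.255.255) -> 59.54.251.198
  8.0.0.0/7 (8.0.0.0 - 9.255.255.255) -> 59.54.251.182
  8.96.0.0/11 (8.96.0.0 - 8.127.255.255) -> 59.54.251.47
More-specific entries that do NOT match:
  8.109.12.112/30 (8.109.12.112 - 8.109.12.115) does not contain 8.109.12.121
  8.109.28.120/30 (8.109.28.120 - 8.109.28.123) does not contain 8.109.12.121
  8.109.76.0/25 (8.109.76.0 - 8.109.76.127) does not contain 8.109.12.121
  8.109.14.0/25 (8.109.14.0 - 8.109.14.127) does not contain 8.109.12.121
  8.109.8.0/22 (8.109.8.0 - 8.109.11.255) does not contain 8.109.12.121
  8.100.0.0/15 (8.100.0.0 - 8.101.255.255) does not contain 8.109.12.121
  8.44.0.0/14 (8.44.0.0 - 8.47.255.255) does not contain 8.109.12.121
  8.32.0.0/12 (8.32.0.0 - 8.47.255.255) does not contain 8.109.12.121
Longest matching prefix is /11 -> next hop 59.54.251.47.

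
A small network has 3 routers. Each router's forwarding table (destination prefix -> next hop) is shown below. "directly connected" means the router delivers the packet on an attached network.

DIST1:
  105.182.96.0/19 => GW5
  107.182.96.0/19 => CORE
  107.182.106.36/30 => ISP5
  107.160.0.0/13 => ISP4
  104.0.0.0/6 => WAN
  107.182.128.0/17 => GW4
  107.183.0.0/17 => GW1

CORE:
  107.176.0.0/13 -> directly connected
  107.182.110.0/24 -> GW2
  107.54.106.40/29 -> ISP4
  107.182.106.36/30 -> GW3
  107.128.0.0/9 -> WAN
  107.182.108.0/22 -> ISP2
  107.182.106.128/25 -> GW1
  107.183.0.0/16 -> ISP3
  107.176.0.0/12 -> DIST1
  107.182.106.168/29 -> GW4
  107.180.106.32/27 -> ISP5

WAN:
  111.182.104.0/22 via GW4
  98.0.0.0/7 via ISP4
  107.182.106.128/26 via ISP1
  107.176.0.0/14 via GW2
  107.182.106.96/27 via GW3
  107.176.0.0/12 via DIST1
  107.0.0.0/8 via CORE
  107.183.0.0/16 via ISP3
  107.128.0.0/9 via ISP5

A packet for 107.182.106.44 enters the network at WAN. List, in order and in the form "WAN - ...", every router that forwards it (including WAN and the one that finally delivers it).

WAN - DIST1 - CORE

At WAN: longest match for 107.182.106.44 is 107.176.0.0/12 -> DIST1
At DIST1: longest match for 107.182.106.44 is 107.182.96.0/19 -> CORE
At CORE: longest match for 107.182.106.44 is 107.176.0.0/13 -> directly connected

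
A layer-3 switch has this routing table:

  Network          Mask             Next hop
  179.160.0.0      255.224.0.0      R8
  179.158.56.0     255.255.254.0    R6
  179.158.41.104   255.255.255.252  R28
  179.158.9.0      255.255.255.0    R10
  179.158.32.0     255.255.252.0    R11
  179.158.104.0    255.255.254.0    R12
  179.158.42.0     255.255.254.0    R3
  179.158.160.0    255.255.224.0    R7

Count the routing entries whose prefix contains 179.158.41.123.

0

No listed prefix contains 179.158.41.123.
Total matching entries: 0.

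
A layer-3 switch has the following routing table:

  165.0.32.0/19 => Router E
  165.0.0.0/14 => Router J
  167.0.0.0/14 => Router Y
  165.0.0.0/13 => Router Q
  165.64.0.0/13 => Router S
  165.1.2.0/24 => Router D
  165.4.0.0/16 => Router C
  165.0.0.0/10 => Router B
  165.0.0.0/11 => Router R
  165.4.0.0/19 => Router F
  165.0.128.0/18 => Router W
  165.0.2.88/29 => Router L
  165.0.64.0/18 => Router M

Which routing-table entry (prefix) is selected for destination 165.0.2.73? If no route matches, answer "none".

165.0.0.0/14

Entries matching 165.0.2.73:
  165.0.0.0/10 (165.0.0.0 - 165.63.255.255)
  165.0.0.0/11 (165.0.0.0 - 165.31.255.255)
  165.0.0.0/13 (165.0.0.0 - 165.7.255.255)
  165.0.0.0/14 (165.0.0.0 - 165.3.255.255)
Most specific is 165.0.0.0/14.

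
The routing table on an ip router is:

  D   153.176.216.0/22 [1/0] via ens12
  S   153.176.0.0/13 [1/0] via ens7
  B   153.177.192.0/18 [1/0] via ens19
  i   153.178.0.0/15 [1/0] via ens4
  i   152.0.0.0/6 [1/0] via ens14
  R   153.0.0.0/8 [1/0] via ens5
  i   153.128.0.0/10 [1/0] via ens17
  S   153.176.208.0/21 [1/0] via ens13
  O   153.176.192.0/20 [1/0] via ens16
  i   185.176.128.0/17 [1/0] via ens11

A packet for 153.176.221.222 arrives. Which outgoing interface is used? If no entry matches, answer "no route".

Routes whose prefix contains 153.176.221.222:
  152.0.0.0/6 (152.0.0.0 - 155.255.255.255) -> ens14
  153.0.0.0/8 (153.0.0.0 - 153.255.255.255) -> ens5
  153.128.0.0/10 (153.128.0.0 - 153.191.255.255) -> ens17
  153.176.0.0/13 (153.176.0.0 - 153.183.255.255) -> ens7
More-specific entries that do NOT match:
  153.176.216.0/22 (153.176.216.0 - 153.176.219.255) does not contain 153.176.221.222
  153.176.208.0/21 (153.176.208.0 - 153.176.215.255) does not contain 153.176.221.222
  153.176.192.0/20 (153.176.192.0 - 153.176.207.255) does not contain 153.176.221.222
  153.177.192.0/18 (153.177.192.0 - 153.177.255.255) does not contain 153.176.221.222
  185.176.128.0/17 (185.176.128.0 - 185.176.255.255) does not contain 153.176.221.222
  153.178.0.0/15 (153.178.0.0 - 153.179.255.255) does not contain 153.176.221.222
Longest matching prefix is /13 -> interface ens7.

ens7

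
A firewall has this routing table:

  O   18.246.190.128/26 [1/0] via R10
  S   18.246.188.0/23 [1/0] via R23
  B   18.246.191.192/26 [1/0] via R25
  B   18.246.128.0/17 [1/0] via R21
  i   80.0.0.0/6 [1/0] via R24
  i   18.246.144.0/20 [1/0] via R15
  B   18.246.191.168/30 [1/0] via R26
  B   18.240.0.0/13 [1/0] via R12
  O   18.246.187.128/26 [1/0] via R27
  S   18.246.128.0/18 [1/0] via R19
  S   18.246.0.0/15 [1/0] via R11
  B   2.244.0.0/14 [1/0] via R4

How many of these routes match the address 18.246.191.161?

4

Prefixes containing 18.246.191.161:
  18.240.0.0/13 (18.240.0.0 - 18.247.255.255)
  18.246.0.0/15 (18.246.0.0 - 18.247.255.255)
  18.246.128.0/17 (18.246.128.0 - 18.246.255.255)
  18.246.128.0/18 (18.246.128.0 - 18.246.191.255)
Total matching entries: 4.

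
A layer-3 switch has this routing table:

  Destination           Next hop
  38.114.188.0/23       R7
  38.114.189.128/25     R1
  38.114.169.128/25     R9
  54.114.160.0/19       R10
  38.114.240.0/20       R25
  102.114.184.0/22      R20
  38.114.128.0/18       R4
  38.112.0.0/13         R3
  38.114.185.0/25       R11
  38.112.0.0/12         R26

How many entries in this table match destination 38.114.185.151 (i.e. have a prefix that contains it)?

Prefixes containing 38.114.185.151:
  38.112.0.0/12 (38.112.0.0 - 38.127.255.255)
  38.112.0.0/13 (38.112.0.0 - 38.119.255.255)
  38.114.128.0/18 (38.114.128.0 - 38.114.191.255)
Total matching entries: 3.

3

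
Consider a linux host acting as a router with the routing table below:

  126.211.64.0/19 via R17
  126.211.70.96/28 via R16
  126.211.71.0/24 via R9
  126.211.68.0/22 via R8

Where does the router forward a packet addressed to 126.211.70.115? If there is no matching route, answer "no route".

Routes whose prefix contains 126.211.70.115:
  126.211.64.0/19 (126.211.64.0 - 126.211.95.255) -> R17
  126.211.68.0/22 (126.211.68.0 - 126.211.71.255) -> R8
More-specific entries that do NOT match:
  126.211.70.96/28 (126.211.70.96 - 126.211.70.111) does not contain 126.211.70.115
  126.211.71.0/24 (126.211.71.0 - 126.211.71.255) does not contain 126.211.70.115
Longest matching prefix is /22 -> next hop R8.

R8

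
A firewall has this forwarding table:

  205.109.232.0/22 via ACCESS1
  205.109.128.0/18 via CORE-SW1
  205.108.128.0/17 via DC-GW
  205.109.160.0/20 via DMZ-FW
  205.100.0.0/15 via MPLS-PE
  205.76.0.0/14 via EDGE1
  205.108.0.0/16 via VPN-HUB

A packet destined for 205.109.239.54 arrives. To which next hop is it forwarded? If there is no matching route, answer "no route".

No entry's prefix contains 205.109.239.54; there is no default route.

no route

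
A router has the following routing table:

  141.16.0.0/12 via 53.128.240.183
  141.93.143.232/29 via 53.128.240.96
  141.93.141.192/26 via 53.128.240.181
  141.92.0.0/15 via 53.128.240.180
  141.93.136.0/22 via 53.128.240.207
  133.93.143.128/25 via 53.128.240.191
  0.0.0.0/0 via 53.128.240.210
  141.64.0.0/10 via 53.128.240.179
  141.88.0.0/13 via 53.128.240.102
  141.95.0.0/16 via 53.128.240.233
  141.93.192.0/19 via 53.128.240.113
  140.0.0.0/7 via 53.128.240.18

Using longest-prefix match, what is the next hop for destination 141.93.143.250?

53.128.240.180

Routes whose prefix contains 141.93.143.250:
  0.0.0.0/0 (default, matches everything) -> 53.128.240.210
  140.0.0.0/7 (140.0.0.0 - 141.255.255.255) -> 53.128.240.18
  141.64.0.0/10 (141.64.0.0 - 141.127.255.255) -> 53.128.240.179
  141.88.0.0/13 (141.88.0.0 - 141.95.255.255) -> 53.128.240.102
  141.92.0.0/15 (141.92.0.0 - 141.93.255.255) -> 53.128.240.180
More-specific entries that do NOT match:
  141.93.143.232/29 (141.93.143.232 - 141.93.143.239) does not contain 141.93.143.250
  141.93.141.192/26 (141.93.141.192 - 141.93.141.255) does not contain 141.93.143.250
  133.93.143.128/25 (133.93.143.128 - 133.93.143.255) does not contain 141.93.143.250
  141.93.136.0/22 (141.93.136.0 - 141.93.139.255) does not contain 141.93.143.250
  141.93.192.0/19 (141.93.192.0 - 141.93.223.255) does not contain 141.93.143.250
  141.95.0.0/16 (141.95.0.0 - 141.95.255.255) does not contain 141.93.143.250
Longest matching prefix is /15 -> next hop 53.128.240.180.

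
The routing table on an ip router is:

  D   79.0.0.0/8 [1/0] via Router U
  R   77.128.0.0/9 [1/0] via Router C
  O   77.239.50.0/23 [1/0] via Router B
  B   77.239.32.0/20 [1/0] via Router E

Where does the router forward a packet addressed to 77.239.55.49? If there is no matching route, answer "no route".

Router C

Routes whose prefix contains 77.239.55.49:
  77.128.0.0/9 (77.128.0.0 - 77.255.255.255) -> Router C
More-specific entries that do NOT match:
  77.239.50.0/23 (77.239.50.0 - 77.239.51.255) does not contain 77.239.55.49
  77.239.32.0/20 (77.239.32.0 - 77.239.47.255) does not contain 77.239.55.49
Longest matching prefix is /9 -> next hop Router C.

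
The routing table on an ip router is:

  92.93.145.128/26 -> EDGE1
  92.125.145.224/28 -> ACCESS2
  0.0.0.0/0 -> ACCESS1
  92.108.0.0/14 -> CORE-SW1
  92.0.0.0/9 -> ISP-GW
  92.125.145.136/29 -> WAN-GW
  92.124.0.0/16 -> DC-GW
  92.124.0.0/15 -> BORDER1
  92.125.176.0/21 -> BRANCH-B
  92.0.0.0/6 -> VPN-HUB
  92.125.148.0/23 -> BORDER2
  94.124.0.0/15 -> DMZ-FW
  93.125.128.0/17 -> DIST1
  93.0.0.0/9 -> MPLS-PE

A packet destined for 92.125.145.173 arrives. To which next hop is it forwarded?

Routes whose prefix contains 92.125.145.173:
  0.0.0.0/0 (default, matches everything) -> ACCESS1
  92.0.0.0/6 (92.0.0.0 - 95.255.255.255) -> VPN-HUB
  92.0.0.0/9 (92.0.0.0 - 92.127.255.255) -> ISP-GW
  92.124.0.0/15 (92.124.0.0 - 92.125.255.255) -> BORDER1
More-specific entries that do NOT match:
  92.125.145.136/29 (92.125.145.136 - 92.125.145.143) does not contain 92.125.145.173
  92.125.145.224/28 (92.125.145.224 - 92.125.145.239) does not contain 92.125.145.173
  92.93.145.128/26 (92.93.145.128 - 92.93.145.191) does not contain 92.125.145.173
  92.125.148.0/23 (92.125.148.0 - 92.125.149.255) does not contain 92.125.145.173
  92.125.176.0/21 (92.125.176.0 - 92.125.183.255) does not contain 92.125.145.173
  93.125.128.0/17 (93.125.128.0 - 93.125.255.255) does not contain 92.125.145.173
  92.124.0.0/16 (92.124.0.0 - 92.124.255.255) does not contain 92.125.145.173
Longest matching prefix is /15 -> next hop BORDER1.

BORDER1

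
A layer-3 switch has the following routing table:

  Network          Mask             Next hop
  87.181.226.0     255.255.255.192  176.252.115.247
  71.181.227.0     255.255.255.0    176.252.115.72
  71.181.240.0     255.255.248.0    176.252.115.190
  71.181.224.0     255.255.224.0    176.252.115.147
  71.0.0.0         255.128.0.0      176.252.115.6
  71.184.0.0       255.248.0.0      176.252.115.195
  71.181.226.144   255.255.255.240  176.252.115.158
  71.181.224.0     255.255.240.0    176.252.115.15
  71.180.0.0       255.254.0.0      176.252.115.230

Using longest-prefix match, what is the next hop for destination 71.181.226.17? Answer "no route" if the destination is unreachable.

Routes whose prefix contains 71.181.226.17:
  71.180.0.0/15 (71.180.0.0 - 71.181.255.255) -> 176.252.115.230
  71.181.224.0/19 (71.181.224.0 - 71.181.255.255) -> 176.252.115.147
  71.181.224.0/20 (71.181.224.0 - 71.181.239.255) -> 176.252.115.15
More-specific entries that do NOT match:
  71.181.226.144/28 (71.181.226.144 - 71.181.226.159) does not contain 71.181.226.17
  87.181.226.0/26 (87.181.226.0 - 87.181.226.63) does not contain 71.181.226.17
  71.181.227.0/24 (71.181.227.0 - 71.181.227.255) does not contain 71.181.226.17
  71.181.240.0/21 (71.181.240.0 - 71.181.247.255) does not contain 71.181.226.17
Longest matching prefix is /20 -> next hop 176.252.115.15.

176.252.115.15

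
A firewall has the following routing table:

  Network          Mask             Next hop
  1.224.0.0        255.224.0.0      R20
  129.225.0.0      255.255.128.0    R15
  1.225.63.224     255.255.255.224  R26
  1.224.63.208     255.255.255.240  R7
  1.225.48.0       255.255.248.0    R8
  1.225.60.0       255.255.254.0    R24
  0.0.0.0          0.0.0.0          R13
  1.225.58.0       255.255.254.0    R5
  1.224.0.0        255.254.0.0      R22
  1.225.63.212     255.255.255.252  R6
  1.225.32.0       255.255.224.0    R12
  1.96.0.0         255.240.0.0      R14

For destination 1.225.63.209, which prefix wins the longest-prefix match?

Entries matching 1.225.63.209:
  0.0.0.0/0 (default, matches everything)
  1.224.0.0/11 (1.224.0.0 - 1.255.255.255)
  1.224.0.0/15 (1.224.0.0 - 1.225.255.255)
  1.225.32.0/19 (1.225.32.0 - 1.225.63.255)
Most specific is 1.225.32.0/19.

1.225.32.0/19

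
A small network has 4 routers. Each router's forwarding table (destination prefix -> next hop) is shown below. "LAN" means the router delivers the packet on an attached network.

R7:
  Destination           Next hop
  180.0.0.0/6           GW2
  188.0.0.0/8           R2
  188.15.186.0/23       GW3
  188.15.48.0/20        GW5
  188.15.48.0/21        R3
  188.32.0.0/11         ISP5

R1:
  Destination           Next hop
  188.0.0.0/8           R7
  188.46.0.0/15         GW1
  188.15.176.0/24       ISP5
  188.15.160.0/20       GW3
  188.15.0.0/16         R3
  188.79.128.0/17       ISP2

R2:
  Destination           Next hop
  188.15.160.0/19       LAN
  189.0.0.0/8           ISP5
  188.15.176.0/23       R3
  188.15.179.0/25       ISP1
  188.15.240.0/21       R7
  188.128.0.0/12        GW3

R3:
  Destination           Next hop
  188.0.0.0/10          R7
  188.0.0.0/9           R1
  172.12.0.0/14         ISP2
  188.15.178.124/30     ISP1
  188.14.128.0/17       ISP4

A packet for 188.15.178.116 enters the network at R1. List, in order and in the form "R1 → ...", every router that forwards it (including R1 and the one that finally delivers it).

R1 → R3 → R7 → R2

At R1: longest match for 188.15.178.116 is 188.15.0.0/16 -> R3
At R3: longest match for 188.15.178.116 is 188.0.0.0/10 -> R7
At R7: longest match for 188.15.178.116 is 188.0.0.0/8 -> R2
At R2: longest match for 188.15.178.116 is 188.15.160.0/19 -> LAN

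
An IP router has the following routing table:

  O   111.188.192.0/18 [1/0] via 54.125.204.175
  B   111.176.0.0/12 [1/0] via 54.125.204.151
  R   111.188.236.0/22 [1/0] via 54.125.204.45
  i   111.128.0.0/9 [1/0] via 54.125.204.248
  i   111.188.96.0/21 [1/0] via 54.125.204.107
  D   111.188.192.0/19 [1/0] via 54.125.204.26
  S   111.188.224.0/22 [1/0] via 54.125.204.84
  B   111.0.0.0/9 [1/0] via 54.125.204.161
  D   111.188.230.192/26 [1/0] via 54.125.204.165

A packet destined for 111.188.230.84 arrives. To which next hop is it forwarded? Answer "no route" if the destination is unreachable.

54.125.204.175

Routes whose prefix contains 111.188.230.84:
  111.128.0.0/9 (111.128.0.0 - 111.255.255.255) -> 54.125.204.248
  111.176.0.0/12 (111.176.0.0 - 111.191.255.255) -> 54.125.204.151
  111.188.192.0/18 (111.188.192.0 - 111.188.255.255) -> 54.125.204.175
More-specific entries that do NOT match:
  111.188.230.192/26 (111.188.230.192 - 111.188.230.255) does not contain 111.188.230.84
  111.188.236.0/22 (111.188.236.0 - 111.188.239.255) does not contain 111.188.230.84
  111.188.224.0/22 (111.188.224.0 - 111.188.227.255) does not contain 111.188.230.84
  111.188.96.0/21 (111.188.96.0 - 111.188.103.255) does not contain 111.188.230.84
  111.188.192.0/19 (111.188.192.0 - 111.188.223.255) does not contain 111.188.230.84
Longest matching prefix is /18 -> next hop 54.125.204.175.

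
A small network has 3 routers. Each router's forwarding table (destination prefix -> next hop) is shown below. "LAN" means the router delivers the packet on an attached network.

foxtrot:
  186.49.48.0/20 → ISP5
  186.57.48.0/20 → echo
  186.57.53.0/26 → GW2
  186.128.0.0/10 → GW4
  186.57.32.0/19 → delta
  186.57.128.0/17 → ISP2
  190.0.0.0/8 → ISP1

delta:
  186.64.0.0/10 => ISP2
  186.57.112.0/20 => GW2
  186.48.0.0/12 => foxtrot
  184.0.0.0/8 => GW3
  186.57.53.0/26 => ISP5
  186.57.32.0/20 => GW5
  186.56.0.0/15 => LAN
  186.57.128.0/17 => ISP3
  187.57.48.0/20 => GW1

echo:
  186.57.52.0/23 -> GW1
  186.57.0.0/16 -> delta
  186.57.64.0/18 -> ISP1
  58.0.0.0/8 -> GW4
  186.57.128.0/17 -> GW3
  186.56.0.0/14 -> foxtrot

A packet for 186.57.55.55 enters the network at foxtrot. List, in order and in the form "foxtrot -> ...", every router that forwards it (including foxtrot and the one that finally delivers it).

At foxtrot: longest match for 186.57.55.55 is 186.57.48.0/20 -> echo
At echo: longest match for 186.57.55.55 is 186.57.0.0/16 -> delta
At delta: longest match for 186.57.55.55 is 186.56.0.0/15 -> LAN

foxtrot -> echo -> delta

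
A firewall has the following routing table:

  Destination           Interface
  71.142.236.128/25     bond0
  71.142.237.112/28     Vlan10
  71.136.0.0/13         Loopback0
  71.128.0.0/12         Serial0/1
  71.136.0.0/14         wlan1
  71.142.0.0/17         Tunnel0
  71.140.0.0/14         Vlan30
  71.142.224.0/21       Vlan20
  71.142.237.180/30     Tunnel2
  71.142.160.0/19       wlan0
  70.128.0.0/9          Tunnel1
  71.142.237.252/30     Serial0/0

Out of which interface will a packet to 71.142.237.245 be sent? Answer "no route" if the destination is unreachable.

Routes whose prefix contains 71.142.237.245:
  71.128.0.0/12 (71.128.0.0 - 71.143.255.255) -> Serial0/1
  71.136.0.0/13 (71.136.0.0 - 71.143.255.255) -> Loopback0
  71.140.0.0/14 (71.140.0.0 - 71.143.255.255) -> Vlan30
More-specific entries that do NOT match:
  71.142.237.180/30 (71.142.237.180 - 71.142.237.183) does not contain 71.142.237.245
  71.142.237.252/30 (71.142.237.252 - 71.142.237.255) does not contain 71.142.237.245
  71.142.237.112/28 (71.142.237.112 - 71.142.237.127) does not contain 71.142.237.245
  71.142.236.128/25 (71.142.236.128 - 71.142.236.255) does not contain 71.142.237.245
  71.142.224.0/21 (71.142.224.0 - 71.142.231.255) does not contain 71.142.237.245
  71.142.160.0/19 (71.142.160.0 - 71.142.191.255) does not contain 71.142.237.245
  71.142.0.0/17 (71.142.0.0 - 71.142.127.255) does not contain 71.142.237.245
Longest matching prefix is /14 -> interface Vlan30.

Vlan30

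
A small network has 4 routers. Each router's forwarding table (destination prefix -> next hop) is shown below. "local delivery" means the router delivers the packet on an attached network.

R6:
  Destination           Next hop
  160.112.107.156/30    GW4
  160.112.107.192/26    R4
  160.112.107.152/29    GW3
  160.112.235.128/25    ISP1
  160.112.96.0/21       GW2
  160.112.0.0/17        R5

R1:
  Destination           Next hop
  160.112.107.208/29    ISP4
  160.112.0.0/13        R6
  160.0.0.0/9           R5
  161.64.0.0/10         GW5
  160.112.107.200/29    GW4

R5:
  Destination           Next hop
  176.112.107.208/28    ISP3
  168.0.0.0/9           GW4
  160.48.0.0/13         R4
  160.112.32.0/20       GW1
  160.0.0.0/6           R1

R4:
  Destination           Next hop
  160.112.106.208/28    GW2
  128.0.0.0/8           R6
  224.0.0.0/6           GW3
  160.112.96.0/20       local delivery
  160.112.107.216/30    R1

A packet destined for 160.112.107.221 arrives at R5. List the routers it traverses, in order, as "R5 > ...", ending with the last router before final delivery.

R5 > R1 > R6 > R4

At R5: longest match for 160.112.107.221 is 160.0.0.0/6 -> R1
At R1: longest match for 160.112.107.221 is 160.112.0.0/13 -> R6
At R6: longest match for 160.112.107.221 is 160.112.107.192/26 -> R4
At R4: longest match for 160.112.107.221 is 160.112.96.0/20 -> local delivery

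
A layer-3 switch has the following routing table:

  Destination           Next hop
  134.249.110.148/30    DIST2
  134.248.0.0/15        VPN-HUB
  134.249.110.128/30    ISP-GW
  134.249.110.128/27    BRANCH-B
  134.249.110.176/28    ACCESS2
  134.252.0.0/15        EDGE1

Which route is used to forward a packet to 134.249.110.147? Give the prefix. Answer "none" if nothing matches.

134.249.110.128/27

Entries matching 134.249.110.147:
  134.248.0.0/15 (134.248.0.0 - 134.249.255.255)
  134.249.110.128/27 (134.249.110.128 - 134.249.110.159)
Most specific is 134.249.110.128/27.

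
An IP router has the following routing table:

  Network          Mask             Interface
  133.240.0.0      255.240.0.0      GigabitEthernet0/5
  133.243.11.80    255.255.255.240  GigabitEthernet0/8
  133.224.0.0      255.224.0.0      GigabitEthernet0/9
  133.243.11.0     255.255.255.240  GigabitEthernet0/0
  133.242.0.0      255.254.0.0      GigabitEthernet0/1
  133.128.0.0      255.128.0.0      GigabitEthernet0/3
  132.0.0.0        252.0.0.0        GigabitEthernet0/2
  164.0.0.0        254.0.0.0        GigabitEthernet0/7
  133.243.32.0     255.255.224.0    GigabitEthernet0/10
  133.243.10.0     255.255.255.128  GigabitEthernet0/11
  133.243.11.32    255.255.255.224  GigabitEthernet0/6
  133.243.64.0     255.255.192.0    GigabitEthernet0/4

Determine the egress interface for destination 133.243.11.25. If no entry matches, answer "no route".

GigabitEthernet0/1

Routes whose prefix contains 133.243.11.25:
  132.0.0.0/6 (132.0.0.0 - 135.255.255.255) -> GigabitEthernet0/2
  133.128.0.0/9 (133.128.0.0 - 133.255.255.255) -> GigabitEthernet0/3
  133.224.0.0/11 (133.224.0.0 - 133.255.255.255) -> GigabitEthernet0/9
  133.240.0.0/12 (133.240.0.0 - 133.255.255.255) -> GigabitEthernet0/5
  133.242.0.0/15 (133.242.0.0 - 133.243.255.255) -> GigabitEthernet0/1
More-specific entries that do NOT match:
  133.243.11.80/28 (133.243.11.80 - 133.243.11.95) does not contain 133.243.11.25
  133.243.11.0/28 (133.243.11.0 - 133.243.11.15) does not contain 133.243.11.25
  133.243.11.32/27 (133.243.11.32 - 133.243.11.63) does not contain 133.243.11.25
  133.243.10.0/25 (133.243.10.0 - 133.243.10.127) does not contain 133.243.11.25
  133.243.32.0/19 (133.243.32.0 - 133.243.63.255) does not contain 133.243.11.25
  133.243.64.0/18 (133.243.64.0 - 133.243.127.255) does not contain 133.243.11.25
Longest matching prefix is /15 -> interface GigabitEthernet0/1.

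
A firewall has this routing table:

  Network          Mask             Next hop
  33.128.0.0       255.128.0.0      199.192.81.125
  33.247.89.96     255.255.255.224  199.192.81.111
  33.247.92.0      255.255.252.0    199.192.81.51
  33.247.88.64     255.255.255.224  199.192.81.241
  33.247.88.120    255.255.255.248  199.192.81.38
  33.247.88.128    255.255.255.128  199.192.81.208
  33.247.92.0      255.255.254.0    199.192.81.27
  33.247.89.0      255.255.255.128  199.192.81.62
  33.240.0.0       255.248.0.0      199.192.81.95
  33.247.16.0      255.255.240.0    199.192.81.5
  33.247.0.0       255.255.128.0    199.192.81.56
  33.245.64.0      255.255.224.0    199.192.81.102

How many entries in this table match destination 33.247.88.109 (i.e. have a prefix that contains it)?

3

Prefixes containing 33.247.88.109:
  33.128.0.0/9 (33.128.0.0 - 33.255.255.255)
  33.240.0.0/13 (33.240.0.0 - 33.247.255.255)
  33.247.0.0/17 (33.247.0.0 - 33.247.127.255)
Total matching entries: 3.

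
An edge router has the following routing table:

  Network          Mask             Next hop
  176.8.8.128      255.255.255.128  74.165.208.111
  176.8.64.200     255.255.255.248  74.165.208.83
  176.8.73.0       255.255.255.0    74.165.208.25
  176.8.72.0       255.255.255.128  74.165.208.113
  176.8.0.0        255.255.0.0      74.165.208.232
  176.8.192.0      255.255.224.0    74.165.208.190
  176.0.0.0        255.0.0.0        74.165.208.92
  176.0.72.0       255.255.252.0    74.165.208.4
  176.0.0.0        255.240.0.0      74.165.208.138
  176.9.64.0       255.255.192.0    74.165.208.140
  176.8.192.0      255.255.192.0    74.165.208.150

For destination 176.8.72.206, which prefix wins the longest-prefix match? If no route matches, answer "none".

176.8.0.0/16

Entries matching 176.8.72.206:
  176.0.0.0/8 (176.0.0.0 - 176.255.255.255)
  176.0.0.0/12 (176.0.0.0 - 176.15.255.255)
  176.8.0.0/16 (176.8.0.0 - 176.8.255.255)
Most specific is 176.8.0.0/16.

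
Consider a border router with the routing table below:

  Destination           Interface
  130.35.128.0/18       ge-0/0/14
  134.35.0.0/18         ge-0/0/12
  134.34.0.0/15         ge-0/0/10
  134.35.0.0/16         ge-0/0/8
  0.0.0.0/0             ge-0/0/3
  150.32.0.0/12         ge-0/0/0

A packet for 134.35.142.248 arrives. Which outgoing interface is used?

Routes whose prefix contains 134.35.142.248:
  0.0.0.0/0 (default, matches everything) -> ge-0/0/3
  134.34.0.0/15 (134.34.0.0 - 134.35.255.255) -> ge-0/0/10
  134.35.0.0/16 (134.35.0.0 - 134.35.255.255) -> ge-0/0/8
More-specific entries that do NOT match:
  130.35.128.0/18 (130.35.128.0 - 130.35.191.255) does not contain 134.35.142.248
  134.35.0.0/18 (134.35.0.0 - 134.35.63.255) does not contain 134.35.142.248
Longest matching prefix is /16 -> interface ge-0/0/8.

ge-0/0/8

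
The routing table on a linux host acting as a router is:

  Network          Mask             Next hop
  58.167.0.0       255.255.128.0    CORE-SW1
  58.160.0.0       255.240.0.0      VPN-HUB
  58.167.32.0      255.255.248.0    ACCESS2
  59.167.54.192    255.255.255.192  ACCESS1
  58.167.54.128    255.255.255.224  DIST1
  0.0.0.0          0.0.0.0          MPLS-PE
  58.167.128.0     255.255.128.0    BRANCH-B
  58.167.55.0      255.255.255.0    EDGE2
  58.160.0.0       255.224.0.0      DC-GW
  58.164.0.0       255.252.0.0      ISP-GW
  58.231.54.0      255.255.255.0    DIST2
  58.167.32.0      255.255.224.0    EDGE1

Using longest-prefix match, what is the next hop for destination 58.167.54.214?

Routes whose prefix contains 58.167.54.214:
  0.0.0.0/0 (default, matches everything) -> MPLS-PE
  58.160.0.0/11 (58.160.0.0 - 58.191.255.255) -> DC-GW
  58.160.0.0/12 (58.160.0.0 - 58.175.255.255) -> VPN-HUB
  58.164.0.0/14 (58.164.0.0 - 58.167.255.255) -> ISP-GW
  58.167.0.0/17 (58.167.0.0 - 58.167.127.255) -> CORE-SW1
  58.167.32.0/19 (58.167.32.0 - 58.167.63.255) -> EDGE1
More-specific entries that do NOT match:
  58.167.54.128/27 (58.167.54.128 - 58.167.54.159) does not contain 58.167.54.214
  59.167.54.192/26 (59.167.54.192 - 59.167.54.255) does not contain 58.167.54.214
  58.167.55.0/24 (58.167.55.0 - 58.167.55.255) does not contain 58.167.54.214
  58.231.54.0/24 (58.231.54.0 - 58.231.54.255) does not contain 58.167.54.214
  58.167.32.0/21 (58.167.32.0 - 58.167.39.255) does not contain 58.167.54.214
Longest matching prefix is /19 -> next hop EDGE1.

EDGE1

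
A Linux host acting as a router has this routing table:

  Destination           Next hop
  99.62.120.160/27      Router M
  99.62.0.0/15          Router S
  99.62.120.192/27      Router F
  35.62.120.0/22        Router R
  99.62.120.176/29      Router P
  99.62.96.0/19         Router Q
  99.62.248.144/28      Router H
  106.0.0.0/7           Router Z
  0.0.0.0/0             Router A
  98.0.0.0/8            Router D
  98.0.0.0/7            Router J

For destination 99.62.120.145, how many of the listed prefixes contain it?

4

Prefixes containing 99.62.120.145:
  0.0.0.0/0 (default, matches everything)
  98.0.0.0/7 (98.0.0.0 - 99.255.255.255)
  99.62.0.0/15 (99.62.0.0 - 99.63.255.255)
  99.62.96.0/19 (99.62.96.0 - 99.62.127.255)
Total matching entries: 4.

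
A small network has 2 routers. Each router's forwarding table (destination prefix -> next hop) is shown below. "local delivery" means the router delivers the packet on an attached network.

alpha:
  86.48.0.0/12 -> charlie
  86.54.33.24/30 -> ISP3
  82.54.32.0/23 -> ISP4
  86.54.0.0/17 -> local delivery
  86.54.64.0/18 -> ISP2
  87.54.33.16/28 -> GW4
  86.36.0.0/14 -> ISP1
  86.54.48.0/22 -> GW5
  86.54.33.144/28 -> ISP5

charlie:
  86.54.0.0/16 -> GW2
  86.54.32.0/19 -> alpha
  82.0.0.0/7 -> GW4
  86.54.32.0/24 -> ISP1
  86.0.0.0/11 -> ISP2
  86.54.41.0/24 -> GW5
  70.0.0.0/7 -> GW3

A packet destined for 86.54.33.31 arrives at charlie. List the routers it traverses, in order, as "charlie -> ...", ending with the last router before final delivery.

At charlie: longest match for 86.54.33.31 is 86.54.32.0/19 -> alpha
At alpha: longest match for 86.54.33.31 is 86.54.0.0/17 -> local delivery

charlie -> alpha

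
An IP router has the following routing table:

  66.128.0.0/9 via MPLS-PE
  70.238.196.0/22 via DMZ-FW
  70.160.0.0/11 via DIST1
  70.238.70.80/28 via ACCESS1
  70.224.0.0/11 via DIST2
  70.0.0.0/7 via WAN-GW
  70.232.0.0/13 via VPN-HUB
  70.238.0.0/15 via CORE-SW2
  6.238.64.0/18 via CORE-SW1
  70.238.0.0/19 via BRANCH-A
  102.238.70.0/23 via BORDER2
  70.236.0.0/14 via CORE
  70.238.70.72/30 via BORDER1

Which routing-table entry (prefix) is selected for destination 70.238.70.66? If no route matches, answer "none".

70.238.0.0/15

Entries matching 70.238.70.66:
  70.0.0.0/7 (70.0.0.0 - 71.255.255.255)
  70.224.0.0/11 (70.224.0.0 - 70.255.255.255)
  70.232.0.0/13 (70.232.0.0 - 70.239.255.255)
  70.236.0.0/14 (70.236.0.0 - 70.239.255.255)
  70.238.0.0/15 (70.238.0.0 - 70.239.255.255)
Most specific is 70.238.0.0/15.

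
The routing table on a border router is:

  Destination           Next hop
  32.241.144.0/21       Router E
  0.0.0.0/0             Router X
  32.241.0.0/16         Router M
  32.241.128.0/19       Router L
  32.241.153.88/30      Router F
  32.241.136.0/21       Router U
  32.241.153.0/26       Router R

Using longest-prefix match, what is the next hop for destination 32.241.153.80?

Router L

Routes whose prefix contains 32.241.153.80:
  0.0.0.0/0 (default, matches everything) -> Router X
  32.241.0.0/16 (32.241.0.0 - 32.241.255.255) -> Router M
  32.241.128.0/19 (32.241.128.0 - 32.241.159.255) -> Router L
More-specific entries that do NOT match:
  32.241.153.88/30 (32.241.153.88 - 32.241.153.91) does not contain 32.241.153.80
  32.241.153.0/26 (32.241.153.0 - 32.241.153.63) does not contain 32.241.153.80
  32.241.144.0/21 (32.241.144.0 - 32.241.151.255) does not contain 32.241.153.80
  32.241.136.0/21 (32.241.136.0 - 32.241.143.255) does not contain 32.241.153.80
Longest matching prefix is /19 -> next hop Router L.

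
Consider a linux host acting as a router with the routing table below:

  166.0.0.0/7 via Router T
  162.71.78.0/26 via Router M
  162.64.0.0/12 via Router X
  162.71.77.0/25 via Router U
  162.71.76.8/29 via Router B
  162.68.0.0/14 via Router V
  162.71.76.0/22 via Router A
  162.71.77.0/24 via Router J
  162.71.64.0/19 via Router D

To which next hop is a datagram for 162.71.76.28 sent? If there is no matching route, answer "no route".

Routes whose prefix contains 162.71.76.28:
  162.64.0.0/12 (162.64.0.0 - 162.79.255.255) -> Router X
  162.68.0.0/14 (162.68.0.0 - 162.71.255.255) -> Router V
  162.71.64.0/19 (162.71.64.0 - 162.71.95.255) -> Router D
  162.71.76.0/22 (162.71.76.0 - 162.71.79.255) -> Router A
More-specific entries that do NOT match:
  162.71.76.8/29 (162.71.76.8 - 162.71.76.15) does not contain 162.71.76.28
  162.71.78.0/26 (162.71.78.0 - 162.71.78.63) does not contain 162.71.76.28
  162.71.77.0/25 (162.71.77.0 - 162.71.77.127) does not contain 162.71.76.28
  162.71.77.0/24 (162.71.77.0 - 162.71.77.255) does not contain 162.71.76.28
Longest matching prefix is /22 -> next hop Router A.

Router A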